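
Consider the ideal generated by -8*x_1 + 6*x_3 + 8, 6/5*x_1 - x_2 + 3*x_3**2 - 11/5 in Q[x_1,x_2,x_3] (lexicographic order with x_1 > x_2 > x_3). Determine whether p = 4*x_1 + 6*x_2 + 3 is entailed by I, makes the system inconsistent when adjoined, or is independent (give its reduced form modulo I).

4*x_1 + 6*x_2 + 3 is independent of I; its normal form modulo I is 18*x_3**2 + 42/5*x_3 + 1.

First compute the reduced Gröbner basis of I by Buchberger's algorithm.
f_1 = -8*x_1 + 6*x_3 + 8, LT = x_1.
f_2 = 6/5*x_1 - x_2 + 3*x_3**2 - 11/5, LT = x_1.

S(f_1,f_2): lcm = x_1. S = 5/6*x_2 - 5/2*x_3**2 - 3/4*x_3 + 5/6.
  reduce S modulo (f_1, f_2):
  remainder 5/6*x_2 - 5/2*x_3**2 - 3/4*x_3 + 5/6 ≠ 0; add h_3 = 5/6*x_2 - 5/2*x_3**2 - 3/4*x_3 + 5/6 to the basis.

The other S-polynomials (S(f_1,h_3), S(f_2,h_3)) all reduce to 0 modulo the current basis, so we have a Gröbner basis.
Inter-reduce: drop elements whose leading term is divisible by another's, tail-reduce, and make monic.
Reduced Gröbner basis: {x_1 - 3/4*x_3 - 1, x_2 - 3*x_3**2 - 9/10*x_3 + 1}.
Label its elements g_1 = x_1 - 3/4*x_3 - 1, g_2 = x_2 - 3*x_3**2 - 9/10*x_3 + 1.

Reduce p = 4*x_1 + 6*x_2 + 3 modulo G:
  leading term x_1: subtract (4)·g_1 from 4*x_1 + 6*x_2 + 3 → 6*x_2 + 3*x_3 + 7
  leading term x_2: subtract (6)·g_2 from 6*x_2 + 3*x_3 + 7 → 18*x_3**2 + 42/5*x_3 + 1
  leading term x_3**2: no divisor's leading term divides it; move 18*x_3**2 to the remainder.
  leading term x_3: no divisor's leading term divides it; move 42/5*x_3 to the remainder.
  leading term 1: no divisor's leading term divides it; move 1 to the remainder.
  normal form = 18*x_3**2 + 42/5*x_3 + 1.
The normal form is nonzero, so p ∉ I. Since p minus its normal form lies in I, I + (p) = I + (r) where r = 18*x_3**2 + 42/5*x_3 + 1; decide whether this ideal is the whole ring.
Run Buchberger on G together with r (pairs among the g_i already reduce to 0 since G is a Gröbner basis):
g_1 = x_1 - 3/4*x_3 - 1, LT = x_1.
g_2 = x_2 - 3*x_3**2 - 9/10*x_3 + 1, LT = x_2.
r = 18*x_3**2 + 42/5*x_3 + 1, LT = x_3**2.

The S-polynomials (S(g_1,g_2), S(g_1,r), S(g_2,r)) all reduce to 0 modulo the current basis, so we have a Gröbner basis.
Inter-reduce: drop elements whose leading term is divisible by another's, tail-reduce, and make monic.
Reduced Gröbner basis: {x_1 - 3/4*x_3 - 1, x_2 + 1/2*x_3 + 7/6, x_3**2 + 7/15*x_3 + 1/18}.
The reduced Gröbner basis of I + (p) is {x_1 - 3/4*x_3 - 1, x_2 + 1/2*x_3 + 7/6, x_3**2 + 7/15*x_3 + 1/18} ≠ {1}, a proper ideal, so the enlarged system stays consistent: p is independent of I, with normal form 18*x_3**2 + 42/5*x_3 + 1.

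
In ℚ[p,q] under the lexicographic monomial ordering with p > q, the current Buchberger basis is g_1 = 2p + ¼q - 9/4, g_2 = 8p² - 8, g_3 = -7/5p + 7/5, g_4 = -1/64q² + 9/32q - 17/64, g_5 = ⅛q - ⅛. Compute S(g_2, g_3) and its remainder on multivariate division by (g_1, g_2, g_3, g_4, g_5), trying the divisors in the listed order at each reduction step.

lcm(LM(g_2), LM(g_3)) = p².
S = (lcm/LT(g_2))·g_2 − (lcm/LT(g_3))·g_3 = p - 1.
Reduce S modulo (g_1, g_2, g_3, g_4, g_5) in that order:
  leading term p: subtract (½)·g_1 from p - 1 → -⅛q + ⅛
  leading term q: subtract (-1)·g_5 from -⅛q + ⅛ → 0
The remainder is 0, so this S-polynomial contributes no new basis element.
This is the inner loop of Buchberger's algorithm — each nonzero remainder becomes a new basis element.

S(g_2, g_3) = p - 1; remainder on division = 0.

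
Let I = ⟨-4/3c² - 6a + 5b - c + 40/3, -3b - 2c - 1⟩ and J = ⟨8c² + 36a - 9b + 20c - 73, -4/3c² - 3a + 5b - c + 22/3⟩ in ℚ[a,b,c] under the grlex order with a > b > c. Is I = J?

Equality of ideals is decidable: compute both reduced Gröbner bases (unique for the ordering) and check whether they agree.
Buchberger on the first generating set:
f_1 = -4/3c² - 6a + 5b - c + 40/3, LT = c².
f_2 = -3b - 2c - 1, LT = b.

The S-polynomials (S(f_1,f_2)) all reduce to 0 modulo the current basis, so we have a Gröbner basis.
Inter-reduce: drop elements whose leading term is divisible by another's, tail-reduce, and make monic.
Reduced Gröbner basis: {c² + 9/2a + 13/4c - 35/4, b + ⅔c + ⅓}.

Buchberger on the second generating set:
h_1 = 8c² + 36a - 9b + 20c - 73, LT = c².
h_2 = -4/3c² - 3a + 5b - c + 22/3, LT = c².

S(h_1,h_2): lcm = c². S = 9/4a + 21/8b + 7/4c - 29/8.
  reduce S modulo (h_1, h_2):
  remainder 9/4a + 21/8b + 7/4c - 29/8 ≠ 0; add k_3 = 9/4a + 21/8b + 7/4c - 29/8 to the basis.

The other S-polynomials (S(h_1,k_3), S(h_2,k_3)) all reduce to 0 modulo the current basis, so we have a Gröbner basis.
Inter-reduce: drop elements whose leading term is divisible by another's, tail-reduce, and make monic.
Reduced Gröbner basis: {c² - 51/8b - c - 15/8, a + 7/6b + 7/9c - 29/18}.

These differ, so the ideals are not equal.

No, the ideals differ.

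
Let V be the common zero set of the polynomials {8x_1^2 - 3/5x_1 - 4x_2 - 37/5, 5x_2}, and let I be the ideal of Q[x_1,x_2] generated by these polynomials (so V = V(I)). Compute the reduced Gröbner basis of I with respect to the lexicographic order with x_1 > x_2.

f_1 = 8x_1^2 - 3/5x_1 - 4x_2 - 37/5, LT = x_1^2.
f_2 = 5x_2, LT = x_2.

The S-polynomials (S(f_1,f_2)) all reduce to 0 modulo the current basis, so we have a Gröbner basis.

G = {x_1^2 - 3/40x_1 - 37/40, x_2}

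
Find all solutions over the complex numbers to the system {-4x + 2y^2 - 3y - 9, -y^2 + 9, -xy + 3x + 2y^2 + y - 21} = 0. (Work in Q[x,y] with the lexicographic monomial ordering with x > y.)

Compute a lex Gröbner basis by Buchberger's algorithm.
f_1 = -4x + 2y^2 - 3y - 9, LT = x.
f_2 = -y^2 + 9, LT = y^2.
f_3 = -xy + 3x + 2y^2 + y - 21, LT = xy.

S(f_1,f_3): lcm = xy. S = 3x - 1/2y^3 + 11/4y^2 + 13/4y - 21.
  reduce S modulo (f_1, f_2, f_3):
  remainder -7/2y + 21/2 ≠ 0; add h_4 = -7/2y + 21/2 to the basis.

The other S-polynomials (S(f_1,f_2), S(f_2,f_3), S(f_1,h_4), S(f_2,h_4), S(f_3,h_4)) all reduce to 0 modulo the current basis, so we have a Gröbner basis.
Inter-reduce: drop elements whose leading term is divisible by another's, tail-reduce, and make monic.
Reduced Gröbner basis: {x, y - 3}.

The lex basis is triangular: the last element involves only y. Solving y - 3 = 0 gives y ∈ {3}; substituting each value into the earlier elements determines the remaining variables.
  y = 3: the earlier basis element becomes x = 0, giving x = 0 — point (0, 3).

{(0, 3)}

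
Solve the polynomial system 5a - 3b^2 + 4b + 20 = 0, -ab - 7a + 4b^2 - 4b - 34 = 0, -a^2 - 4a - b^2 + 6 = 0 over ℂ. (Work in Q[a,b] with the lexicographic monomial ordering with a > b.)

Compute a lex Gröbner basis by Buchberger's algorithm.
f_1 = 5a - 3b^2 + 4b + 20, LT = a.
f_2 = -ab - 7a + 4b^2 - 4b - 34, LT = ab.
f_3 = -a^2 - 4a - b^2 + 6, LT = a^2.

S(f_1,f_2): lcm = ab. S = -7a - 3/5b^3 + 24/5b^2 - 34.
  leading term a: subtract (-7/5)·f_1 from -7a - 3/5b^3 + 24/5b^2 - 34 → -3/5b^3 + 3/5b^2 + 28/5b - 6
  leading term b^3: no divisor's leading term divides it; move -3/5b^3 to the remainder.
  leading term b^2: no divisor's leading term divides it; move 3/5b^2 to the remainder.
  leading term b: no divisor's leading term divides it; move 28/5b to the remainder.
  leading term 1: no divisor's leading term divides it; move -6 to the remainder.
  remainder -3/5b^3 + 3/5b^2 + 28/5b - 6 ≠ 0; add h_4 = -3/5b^3 + 3/5b^2 + 28/5b - 6 to the basis.

S(f_1,f_3): lcm = a^2. S = -3/5ab^2 + 4/5ab - b^2 + 6.
  leading term ab^2: subtract (-3/25b^2)·f_1 from -3/5ab^2 + 4/5ab - b^2 + 6 → 4/5ab - 9/25b^4 + 12/25b^3 + 7/5b^2 + 6
  leading term ab: subtract (4/25b)·f_1 from 4/5ab - 9/25b^4 + 12/25b^3 + 7/5b^2 + 6 → -9/25b^4 + 24/25b^3 + 19/25b^2 - 16/5b + 6
  leading term b^4: subtract (3/5b)·h_4 from -9/25b^4 + 24/25b^3 + 19/25b^2 - 16/5b + 6 → 3/5b^3 - 13/5b^2 + 2/5b + 6
  leading term b^3: subtract (-1)·h_4 from 3/5b^3 - 13/5b^2 + 2/5b + 6 → -2b^2 + 6b
  leading term b^2: no divisor's leading term divides it; move -2b^2 to the remainder.
  leading term b: no divisor's leading term divides it; move 6b to the remainder.
  remainder -2b^2 + 6b ≠ 0; add h_5 = -2b^2 + 6b to the basis.

S(f_2,f_3): lcm = a^2b. S = 7a^2 - 4ab^2 + 34a - b^3 + 6b.
  leading term a^2: subtract (7/5a)·f_1 from 7a^2 - 4ab^2 + 34a - b^3 + 6b → 1/5ab^2 - 28/5ab + 6a - b^3 + 6b
  leading term ab^2: subtract (1/25b^2)·f_1 from 1/5ab^2 - 28/5ab + 6a - b^3 + 6b → -28/5ab + 6a + 3/25b^4 - 29/25b^3 - 4/5b^2 + 6b
  leading term ab: subtract (-28/25b)·f_1 from -28/5ab + 6a + 3/25b^4 - 29/25b^3 - 4/5b^2 + 6b → 6a + 3/25b^4 - 113/25b^3 + 92/25b^2 + 142/5b
  leading term a: subtract (6/5)·f_1 from 6a + 3/25b^4 - 113/25b^3 + 92/25b^2 + 142/5b → 3/25b^4 - 113/25b^3 + 182/25b^2 + 118/5b - 24
  leading term b^4: subtract (-1/5b)·h_4 from 3/25b^4 - 113/25b^3 + 182/25b^2 + 118/5b - 24 → -22/5b^3 + 42/5b^2 + 112/5b - 24
  leading term b^3: subtract (22/3)·h_4 from -22/5b^3 + 42/5b^2 + 112/5b - 24 → 4b^2 - 56/3b + 20
  leading term b^2: subtract (-2)·h_5 from 4b^2 - 56/3b + 20 → -20/3b + 20
  leading term b: no divisor's leading term divides it; move -20/3b to the remainder.
  leading term 1: no divisor's leading term divides it; move 20 to the remainder.
  remainder -20/3b + 20 ≠ 0; add h_6 = -20/3b + 20 to the basis.

The other S-polynomials (S(f_1,h_4), S(f_2,h_4), S(f_3,h_4), S(f_1,h_5), S(f_2,h_5), S(f_3,h_5), S(h_4,h_5), S(f_1,h_6), S(f_2,h_6), S(f_3,h_6), S(h_4,h_6), S(h_5,h_6)) all reduce to 0 modulo the current basis, so we have a Gröbner basis.
Inter-reduce: drop elements whose leading term is divisible by another's, tail-reduce, and make monic.
Reduced Gröbner basis: {a + 1, b - 3}.

The lex basis is triangular: the last element involves only b. Solving b - 3 = 0 gives b ∈ {3}; substituting each value into the earlier elements determines the remaining variables.
  b = 3: the earlier basis element becomes a + 1 = 0, giving a = -1 — point (-1, 3).
Substituting each solution back into the original system confirms all equations vanish.

{(-1, 3)}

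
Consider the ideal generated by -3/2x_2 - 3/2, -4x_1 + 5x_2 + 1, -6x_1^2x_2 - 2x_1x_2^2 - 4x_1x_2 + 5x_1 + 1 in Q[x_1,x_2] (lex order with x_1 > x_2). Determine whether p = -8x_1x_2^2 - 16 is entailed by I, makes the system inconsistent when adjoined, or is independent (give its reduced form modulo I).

Adjoining -8x_1x_2^2 - 16 makes the ideal the whole ring: the system is inconsistent.

First compute the reduced Gröbner basis of I by Buchberger's algorithm.
f_1 = -3/2x_2 - 3/2, LT = x_2.
f_2 = -4x_1 + 5x_2 + 1, LT = x_1.
f_3 = -6x_1^2x_2 - 2x_1x_2^2 - 4x_1x_2 + 5x_1 + 1, LT = x_1^2x_2.

The S-polynomials (S(f_1,f_2), S(f_1,f_3), S(f_2,f_3)) all reduce to 0 modulo the current basis, so we have a Gröbner basis.
Inter-reduce: drop elements whose leading term is divisible by another's, tail-reduce, and make monic.
Reduced Gröbner basis: {x_1 + 1, x_2 + 1}.
Label its elements g_1 = x_1 + 1, g_2 = x_2 + 1.

Reduce p = -8x_1x_2^2 - 16 modulo G:
  leading term x_1x_2^2: subtract (-8x_2^2)·g_1 from -8x_1x_2^2 - 16 → 8x_2^2 - 16
  leading term x_2^2: subtract (8x_2)·g_2 from 8x_2^2 - 16 → -8x_2 - 16
  leading term x_2: subtract (-8)·g_2 from -8x_2 - 16 → -8
  leading term 1: no divisor's leading term divides it; move -8 to the remainder.
  normal form = -8.
The normal form is nonzero, so p ∉ I. Since p minus its normal form lies in I, I + (p) = I + (r) where r = -8; decide whether this ideal is the whole ring.
Here r = -8 is a nonzero constant, hence a unit: 1 ∈ I + (p), the Gröbner basis of I + (p) is {1}, and the enlarged system has no common solution — adjoining p is inconsistent.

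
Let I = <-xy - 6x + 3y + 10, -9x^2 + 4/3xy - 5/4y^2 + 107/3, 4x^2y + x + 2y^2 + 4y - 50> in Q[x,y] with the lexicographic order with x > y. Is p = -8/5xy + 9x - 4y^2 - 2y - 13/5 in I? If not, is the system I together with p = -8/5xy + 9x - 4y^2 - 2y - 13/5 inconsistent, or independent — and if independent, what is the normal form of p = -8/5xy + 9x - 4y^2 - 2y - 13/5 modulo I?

Adjoining -8/5xy + 9x - 4y^2 - 2y - 13/5 makes the ideal the whole ring: the system is inconsistent.

First compute the reduced Gröbner basis of I by Buchberger's algorithm.
f_1 = -xy - 6x + 3y + 10, LT = xy.
f_2 = -9x^2 + 4/3xy - 5/4y^2 + 107/3, LT = x^2.
f_3 = 4x^2y + x + 2y^2 + 4y - 50, LT = x^2y.

S(f_1,f_2): lcm = x^2y. S = 6x^2 + 4/27xy^2 - 3xy - 10x - 5/36y^3 + 107/27y.
  reduce S modulo (f_1, f_2, f_3):
  remainder 8x - 5/36y^3 - 7/18y^2 - 32/9y - 56/9 ≠ 0; add h_4 = 8x - 5/36y^3 - 7/18y^2 - 32/9y - 56/9 to the basis.

S(f_1,f_3): lcm = x^2y. S = 6x^2 - 3xy - 41/4x - 1/2y^2 - y + 25/2.
  reduce S modulo (f_1, f_2, f_3, h_4):
  remainder 145/3456y^3 - 2101/1728y^2 - 169/27y + 1841/108 ≠ 0; add h_5 = 145/3456y^3 - 2101/1728y^2 - 169/27y + 1841/108 to the basis.

S(f_1,h_4): lcm = xy. S = 6x + 5/288y^4 + 7/144y^3 + 4/9y^2 - 20/9y - 10.
  reduce S modulo (f_1, f_2, f_3, h_4, h_5):
  remainder 93912/4205y^2 + 383667/4205y - 1142982/4205 ≠ 0; add h_6 = 93912/4205y^2 + 383667/4205y - 1142982/4205 to the basis.

S(f_1,h_5): lcm = xy^3. S = 5072/145xy^2 + 21632/145xy - 58912/145x - 3y^3 - 10y^2.
  reduce S modulo (f_1, f_2, f_3, h_4, h_5, h_6):
  remainder -195983841/567385y + 391967682/567385 ≠ 0; add h_7 = -195983841/567385y + 391967682/567385 to the basis.

The other S-polynomials (S(f_2,f_3), S(f_2,h_4), S(f_3,h_4), S(f_2,h_5), S(f_3,h_5), S(h_4,h_5), S(f_1,h_6), S(f_2,h_6), S(f_3,h_6), S(h_4,h_6), S(h_5,h_6), S(f_1,h_7), S(f_2,h_7), S(f_3,h_7), S(h_4,h_7), S(h_5,h_7), S(h_6,h_7)) all reduce to 0 modulo the current basis, so we have a Gröbner basis.
Inter-reduce: drop elements whose leading term is divisible by another's, tail-reduce, and make monic.
Reduced Gröbner basis: {x - 2, y - 2}.
Label its elements g_1 = x - 2, g_2 = y - 2.

Reduce p = -8/5xy + 9x - 4y^2 - 2y - 13/5 modulo G:
  leading term xy: subtract (-8/5y)·g_1 from -8/5xy + 9x - 4y^2 - 2y - 13/5 → 9x - 4y^2 - 26/5y - 13/5
  leading term x: subtract (9)·g_1 from 9x - 4y^2 - 26/5y - 13/5 → -4y^2 - 26/5y + 77/5
  leading term y^2: subtract (-4y)·g_2 from -4y^2 - 26/5y + 77/5 → -66/5y + 77/5
  leading term y: subtract (-66/5)·g_2 from -66/5y + 77/5 → -11
  leading term 1: no divisor's leading term divides it; move -11 to the remainder.
  normal form = -11.
The normal form is nonzero, so p ∉ I. Since p minus its normal form lies in I, I + (p) = I + (r) where r = -11; decide whether this ideal is the whole ring.
Here r = -11 is a nonzero constant, hence a unit: 1 ∈ I + (p), the Gröbner basis of I + (p) is {1}, and the enlarged system has no common solution — adjoining p is inconsistent.

Ideal membership is decidable via reduction modulo a Gröbner basis.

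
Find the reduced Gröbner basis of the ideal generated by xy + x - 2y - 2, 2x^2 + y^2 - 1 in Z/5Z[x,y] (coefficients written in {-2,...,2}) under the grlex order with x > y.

f_1 = xy + x - 2y - 2, LT = xy.
f_2 = 2x^2 + y^2 - 1, LT = x^2.

S(f_1,f_2): lcm = x^2y. S = 2y^3 + x^2 - 2xy - 2x - 2y.
  leading term y^3: no divisor's leading term divides it; move 2y^3 to the remainder.
  leading term x^2: subtract (-2)·f_2 from x^2 - 2xy - 2x - 2y → -2xy + 2y^2 - 2x - 2y - 2
  leading term xy: subtract (-2)·f_1 from -2xy + 2y^2 - 2x - 2y - 2 → 2y^2 - y - 1
  leading term y^2: no divisor's leading term divides it; move 2y^2 to the remainder.
  leading term y: no divisor's leading term divides it; move -y to the remainder.
  leading term 1: no divisor's leading term divides it; move -1 to the remainder.
  remainder 2y^3 + 2y^2 - y - 1 ≠ 0; add g_3 = 2y^3 + 2y^2 - y - 1 to the basis.

The other S-polynomials (S(f_1,g_3), S(f_2,g_3)) all reduce to 0 modulo the current basis, so we have a Gröbner basis.

G = {y^3 + y^2 + 2y + 2, x^2 - 2y^2 + 2, xy + x - 2y - 2}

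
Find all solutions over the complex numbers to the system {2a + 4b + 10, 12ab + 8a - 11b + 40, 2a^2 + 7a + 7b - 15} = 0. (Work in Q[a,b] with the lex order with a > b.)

{(-5, 0)}

Compute a lex Gröbner basis by Buchberger's algorithm.
f_1 = 2a + 4b + 10, LT = a.
f_2 = 12ab + 8a - 11b + 40, LT = ab.
f_3 = 2a^2 + 7a + 7b - 15, LT = a^2.

S(f_1,f_2): lcm = ab. S = -2/3a + 2b^2 + 71/12b - 10/3.
  leading term a: subtract (-1/3)·f_1 from -2/3a + 2b^2 + 71/12b - 10/3 → 2b^2 + 29/4b
  leading term b^2: no divisor's leading term divides it; move 2b^2 to the remainder.
  leading term b: no divisor's leading term divides it; move 29/4b to the remainder.
  remainder 2b^2 + 29/4b ≠ 0; add h_4 = 2b^2 + 29/4b to the basis.

S(f_1,f_3): lcm = a^2. S = 2ab + 3/2a - 7/2b + 15/2.
  leading term ab: subtract (b)·f_1 from 2ab + 3/2a - 7/2b + 15/2 → 3/2a - 4b^2 - 27/2b + 15/2
  leading term a: subtract (3/4)·f_1 from 3/2a - 4b^2 - 27/2b + 15/2 → -4b^2 - 33/2b
  leading term b^2: subtract (-2)·h_4 from -4b^2 - 33/2b → -2b
  leading term b: no divisor's leading term divides it; move -2b to the remainder.
  remainder -2b ≠ 0; add h_5 = -2b to the basis.

The other S-polynomials (S(f_2,f_3), S(f_1,h_4), S(f_2,h_4), S(f_3,h_4), S(f_1,h_5), S(f_2,h_5), S(f_3,h_5), S(h_4,h_5)) all reduce to 0 modulo the current basis, so we have a Gröbner basis.
Inter-reduce: drop elements whose leading term is divisible by another's, tail-reduce, and make monic.
Reduced Gröbner basis: {a + 5, b}.

From the last basis element, b = 0, so b takes values in {0}. Each choice, substituted upward through the basis, yields the corresponding point(s) of the solution set.
  b = 0: the earlier basis element becomes a + 5 = 0, giving a = -5 — point (-5, 0).
Zero-dimensionality of the ideal guarantees finitely many solutions over ℂ.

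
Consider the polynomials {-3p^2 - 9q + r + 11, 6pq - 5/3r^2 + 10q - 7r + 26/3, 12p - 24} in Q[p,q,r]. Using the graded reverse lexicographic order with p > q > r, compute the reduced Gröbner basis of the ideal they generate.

G = {r^2 + 41/15r - 56/15, p - 2, q - 1/9r + 1/9}

This is the nonlinear analogue of row-reducing a linear system.

f_1 = -3p^2 - 9q + r + 11, LT = p^2.
f_2 = 6pq - 5/3r^2 + 10q - 7r + 26/3, LT = pq.
f_3 = 12p - 24, LT = p.

S(f_1,f_2): lcm = p^2q. S = 5/18pr^2 - 5/3pq + 3q^2 + 7/6pr - 1/3qr - 13/9p - 11/3q.
  leading term pr^2: subtract (5/216r^2)·f_3 from 5/18pr^2 - 5/3pq + 3q^2 + 7/6pr - 1/3qr - 13/9p - 11/3q → -5/3pq + 3q^2 + 7/6pr - 1/3qr + 5/9r^2 - 13/9p - 11/3q
  leading term pq: subtract (-5/18)·f_2 from -5/3pq + 3q^2 + 7/6pr - 1/3qr + 5/9r^2 - 13/9p - 11/3q → 3q^2 + 7/6pr - 1/3qr + 5/54r^2 - 13/9p - 8/9q - 35/18r + 65/27
  leading term q^2: no divisor's leading term divides it; move 3q^2 to the remainder.
  leading term pr: subtract (7/72r)·f_3 from 7/6pr - 1/3qr + 5/54r^2 - 13/9p - 8/9q - 35/18r + 65/27 → -1/3qr + 5/54r^2 - 13/9p - 8/9q + 7/18r + 65/27
  leading term qr: no divisor's leading term divides it; move -1/3qr to the remainder.
  leading term r^2: no divisor's leading term divides it; move 5/54r^2 to the remainder.
  leading term p: subtract (-13/108)·f_3 from -13/9p - 8/9q + 7/18r + 65/27 → -8/9q + 7/18r - 13/27
  leading term q: no divisor's leading term divides it; move -8/9q to the remainder.
  leading term r: no divisor's leading term divides it; move 7/18r to the remainder.
  leading term 1: no divisor's leading term divides it; move -13/27 to the remainder.
  remainder 3q^2 - 1/3qr + 5/54r^2 - 8/9q + 7/18r - 13/27 ≠ 0; add g_4 = 3q^2 - 1/3qr + 5/54r^2 - 8/9q + 7/18r - 13/27 to the basis.

S(f_1,f_3): lcm = p^2. S = 2p + 3q - 1/3r - 11/3.
  leading term p: subtract (1/6)·f_3 from 2p + 3q - 1/3r - 11/3 → 3q - 1/3r + 1/3
  leading term q: no divisor's leading term divides it; move 3q to the remainder.
  leading term r: no divisor's leading term divides it; move -1/3r to the remainder.
  leading term 1: no divisor's leading term divides it; move 1/3 to the remainder.
  remainder 3q - 1/3r + 1/3 ≠ 0; add g_5 = 3q - 1/3r + 1/3 to the basis.

S(f_2,f_3): lcm = pq. S = -5/18r^2 + 11/3q - 7/6r + 13/9.
  leading term r^2: no divisor's leading term divides it; move -5/18r^2 to the remainder.
  leading term q: subtract (11/9)·g_5 from 11/3q - 7/6r + 13/9 → -41/54r + 28/27
  leading term r: no divisor's leading term divides it; move -41/54r to the remainder.
  leading term 1: no divisor's leading term divides it; move 28/27 to the remainder.
  remainder -5/18r^2 - 41/54r + 28/27 ≠ 0; add g_6 = -5/18r^2 - 41/54r + 28/27 to the basis.

S(f_1,g_4): leading monomials are coprime, so the S-polynomial reduces to 0 (Buchberger's first criterion).
S(f_2,g_4): lcm = pq^2. S = 1/9pqr - 5/162pr^2 - 5/18qr^2 + 8/27pq + 5/3q^2 - 7/54pr - 7/6qr + 13/81p + 13/9q.
  leading term pqr: subtract (1/54r)·f_2 from 1/9pqr - 5/162pr^2 - 5/18qr^2 + 8/27pq + 5/3q^2 - 7/54pr - 7/6qr + 13/81p + 13/9q → -5/162pr^2 - 5/18qr^2 + 5/162r^3 + 8/27pq + 5/3q^2 - 7/54pr - 73/54qr + 7/54r^2 + 13/81p + 13/9q - 13/81r
  leading term pr^2: subtract (-5/1944r^2)·f_3 from -5/162pr^2 - 5/18qr^2 + 5/162r^3 + 8/27pq + 5/3q^2 - 7/54pr - 73/54qr + 7/54r^2 + 13/81p + 13/9q - 13/81r → -5/18qr^2 + 5/162r^3 + 8/27pq + 5/3q^2 - 7/54pr - 73/54qr + 11/162r^2 + 13/81p + 13/9q - 13/81r
  leading term qr^2: subtract (-5/54r^2)·g_5 from -5/18qr^2 + 5/162r^3 + 8/27pq + 5/3q^2 - 7/54pr - 73/54qr + 11/162r^2 + 13/81p + 13/9q - 13/81r → 8/27pq + 5/3q^2 - 7/54pr - 73/54qr + 8/81r^2 + 13/81p + 13/9q - 13/81r
  leading term pq: subtract (4/81)·f_2 from 8/27pq + 5/3q^2 - 7/54pr - 73/54qr + 8/81r^2 + 13/81p + 13/9q - 13/81r → 5/3q^2 - 7/54pr - 73/54qr + 44/243r^2 + 13/81p + 77/81q + 5/27r - 104/243
  leading term q^2: subtract (5/9)·g_4 from 5/3q^2 - 7/54pr - 73/54qr + 44/243r^2 + 13/81p + 77/81q + 5/27r - 104/243 → -7/54pr - 7/6qr + 7/54r^2 + 13/81p + 13/9q - 5/162r - 13/81
  leading term pr: subtract (-7/648r)·f_3 from -7/54pr - 7/6qr + 7/54r^2 + 13/81p + 13/9q - 5/162r - 13/81 → -7/6qr + 7/54r^2 + 13/81p + 13/9q - 47/162r - 13/81
  leading term qr: subtract (-7/18r)·g_5 from -7/6qr + 7/54r^2 + 13/81p + 13/9q - 47/162r - 13/81 → 13/81p + 13/9q - 13/81r - 13/81
  leading term p: subtract (13/972)·f_3 from 13/81p + 13/9q - 13/81r - 13/81 → 13/9q - 13/81r + 13/81
  leading term q: subtract (13/27)·g_5 from 13/9q - 13/81r + 13/81 → 0
  remainder 0.

S(f_3,g_4): leading monomials are coprime, so the S-polynomial reduces to 0 (Buchberger's first criterion).
S(f_1,g_5): leading monomials are coprime, so the S-polynomial reduces to 0 (Buchberger's first criterion).
S(f_2,g_5): lcm = pq. S = 1/9pr - 5/18r^2 - 1/9p + 5/3q - 7/6r + 13/9.
  leading term pr: subtract (1/108r)·f_3 from 1/9pr - 5/18r^2 - 1/9p + 5/3q - 7/6r + 13/9 → -5/18r^2 - 1/9p + 5/3q - 17/18r + 13/9
  leading term r^2: subtract (1)·g_6 from -5/18r^2 - 1/9p + 5/3q - 17/18r + 13/9 → -1/9p + 5/3q - 5/27r + 11/27
  leading term p: subtract (-1/108)·f_3 from -1/9p + 5/3q - 5/27r + 11/27 → 5/3q - 5/27r + 5/27
  leading term q: subtract (5/9)·g_5 from 5/3q - 5/27r + 5/27 → 0
  remainder 0.

S(f_3,g_5): leading monomials are coprime, so the S-polynomial reduces to 0 (Buchberger's first criterion).
S(g_4,g_5): lcm = q^2. S = 5/162r^2 - 11/27q + 7/54r - 13/81.
  leading term r^2: subtract (-1/9)·g_6 from 5/162r^2 - 11/27q + 7/54r - 13/81 → -11/27q + 11/243r - 11/243
  leading term q: subtract (-11/81)·g_5 from -11/27q + 11/243r - 11/243 → 0
  remainder 0.

S(f_1,g_6): leading monomials are coprime, so the S-polynomial reduces to 0 (Buchberger's first criterion).
S(f_2,g_6): leading monomials are coprime, so the S-polynomial reduces to 0 (Buchberger's first criterion).
S(f_3,g_6): leading monomials are coprime, so the S-polynomial reduces to 0 (Buchberger's first criterion).
S(g_4,g_6): leading monomials are coprime, so the S-polynomial reduces to 0 (Buchberger's first criterion).
S(g_5,g_6): leading monomials are coprime, so the S-polynomial reduces to 0 (Buchberger's first criterion).
Every S-polynomial of the final basis reduces to 0, so we have a Gröbner basis.
Inter-reduce: drop elements whose leading term is divisible by another's, tail-reduce, and make monic.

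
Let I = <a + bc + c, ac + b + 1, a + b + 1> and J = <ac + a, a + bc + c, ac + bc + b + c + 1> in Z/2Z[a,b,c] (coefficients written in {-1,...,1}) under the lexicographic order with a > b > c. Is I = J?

Two ideals are equal iff their reduced Gröbner bases coincide (the reduced basis is unique for a fixed ordering).
Buchberger on the first generating set:
f_1 = a + bc + c, LT = a.
f_2 = ac + b + 1, LT = ac.
f_3 = a + b + 1, LT = a.

S(f_1,f_2): lcm = ac. S = bc^2 + b + c^2 + 1.
  leading term bc^2: no divisor's leading term divides it; move bc^2 to the remainder.
  leading term b: no divisor's leading term divides it; move b to the remainder.
  leading term c^2: no divisor's leading term divides it; move c^2 to the remainder.
  leading term 1: no divisor's leading term divides it; move 1 to the remainder.
  remainder bc^2 + b + c^2 + 1 ≠ 0; add g_4 = bc^2 + b + c^2 + 1 to the basis.

S(f_1,f_3): lcm = a. S = bc + b + c + 1.
  leading term bc: no divisor's leading term divides it; move bc to the remainder.
  leading term b: no divisor's leading term divides it; move b to the remainder.
  leading term c: no divisor's leading term divides it; move c to the remainder.
  leading term 1: no divisor's leading term divides it; move 1 to the remainder.
  remainder bc + b + c + 1 ≠ 0; add g_5 = bc + b + c + 1 to the basis.

S(f_2,f_3): lcm = ac. S = bc + b + c + 1.
  leading term bc: subtract (1)·g_5 from bc + b + c + 1 → 0
  remainder 0.

S(f_1,g_4): leading monomials are coprime, so the S-polynomial reduces to 0 (Buchberger's first criterion).
S(f_2,g_4): lcm = abc^2. S = ab + ac^2 + a + b^2c + bc.
  leading term ab: subtract (b)·f_1 from ab + ac^2 + a + b^2c + bc → ac^2 + a
  leading term ac^2: subtract (c^2)·f_1 from ac^2 + a → a + bc^3 + c^3
  leading term a: subtract (1)·f_1 from a + bc^3 + c^3 → bc^3 + bc + c^3 + c
  leading term bc^3: subtract (c)·g_4 from bc^3 + bc + c^3 + c → 0
  remainder 0.

S(f_3,g_4): leading monomials are coprime, so the S-polynomial reduces to 0 (Buchberger's first criterion).
S(f_1,g_5): leading monomials are coprime, so the S-polynomial reduces to 0 (Buchberger's first criterion).
S(f_2,g_5): lcm = abc. S = ab + ac + a + b^2 + b.
  leading term ab: subtract (b)·f_1 from ab + ac + a + b^2 + b → ac + a + b^2c + b^2 + bc + b
  leading term ac: subtract (c)·f_1 from ac + a + b^2c + b^2 + bc + b → a + b^2c + b^2 + bc^2 + bc + b + c^2
  leading term a: subtract (1)·f_1 from a + b^2c + b^2 + bc^2 + bc + b + c^2 → b^2c + b^2 + bc^2 + b + c^2 + c
  leading term b^2c: subtract (b)·g_5 from b^2c + b^2 + bc^2 + b + c^2 + c → bc^2 + bc + c^2 + c
  leading term bc^2: subtract (1)·g_4 from bc^2 + bc + c^2 + c → bc + b + c + 1
  leading term bc: subtract (1)·g_5 from bc + b + c + 1 → 0
  remainder 0.

S(f_3,g_5): leading monomials are coprime, so the S-polynomial reduces to 0 (Buchberger's first criterion).
S(g_4,g_5): lcm = bc^2. S = bc + b + c + 1.
  leading term bc: subtract (1)·g_5 from bc + b + c + 1 → 0
  remainder 0.

Every S-polynomial of the final basis reduces to 0, so we have a Gröbner basis.
Inter-reduce: drop elements whose leading term is divisible by another's, tail-reduce, and make monic.
Reduced Gröbner basis: {a + b + 1, bc + b + c + 1}.

Buchberger on the second generating set:
h_1 = ac + a, LT = ac.
h_2 = a + bc + c, LT = a.
h_3 = ac + bc + b + c + 1, LT = ac.

S(h_1,h_2): lcm = ac. S = a + bc^2 + c^2.
  leading term a: subtract (1)·h_2 from a + bc^2 + c^2 → bc^2 + bc + c^2 + c
  leading term bc^2: no divisor's leading term divides it; move bc^2 to the remainder.
  leading term bc: no divisor's leading term divides it; move bc to the remainder.
  leading term c^2: no divisor's leading term divides it; move c^2 to the remainder.
  leading term c: no divisor's leading term divides it; move c to the remainder.
  remainder bc^2 + bc + c^2 + c ≠ 0; add k_4 = bc^2 + bc + c^2 + c to the basis.

S(h_1,h_3): lcm = ac. S = a + bc + b + c + 1.
  leading term a: subtract (1)·h_2 from a + bc + b + c + 1 → b + 1
  leading term b: no divisor's leading term divides it; move b to the remainder.
  leading term 1: no divisor's leading term divides it; move 1 to the remainder.
  remainder b + 1 ≠ 0; add k_5 = b + 1 to the basis.

S(h_2,h_3): lcm = ac. S = bc^2 + bc + b + c^2 + c + 1.
  leading term bc^2: subtract (1)·k_4 from bc^2 + bc + b + c^2 + c + 1 → b + 1
  leading term b: subtract (1)·k_5 from b + 1 → 0
  remainder 0.

S(h_1,k_4): lcm = abc^2. S = ac^2 + ac.
  leading term ac^2: subtract (c)·h_1 from ac^2 + ac → 0
  remainder 0.

S(h_2,k_4): leading monomials are coprime, so the S-polynomial reduces to 0 (Buchberger's first criterion).
S(h_3,k_4): lcm = abc^2. S = abc + ac^2 + ac + b^2c^2 + b^2c + bc^2 + bc.
  leading term abc: subtract (b)·h_1 from abc + ac^2 + ac + b^2c^2 + b^2c + bc^2 + bc → ab + ac^2 + ac + b^2c^2 + b^2c + bc^2 + bc
  leading term ab: subtract (b)·h_2 from ab + ac^2 + ac + b^2c^2 + b^2c + bc^2 + bc → ac^2 + ac + b^2c^2 + bc^2
  leading term ac^2: subtract (c)·h_1 from ac^2 + ac + b^2c^2 + bc^2 → b^2c^2 + bc^2
  leading term b^2c^2: subtract (b)·k_4 from b^2c^2 + bc^2 → b^2c + bc
  leading term b^2c: subtract (bc)·k_5 from b^2c + bc → 0
  remainder 0.

S(h_1,k_5): leading monomials are coprime, so the S-polynomial reduces to 0 (Buchberger's first criterion).
S(h_2,k_5): leading monomials are coprime, so the S-polynomial reduces to 0 (Buchberger's first criterion).
S(h_3,k_5): leading monomials are coprime, so the S-polynomial reduces to 0 (Buchberger's first criterion).
S(k_4,k_5): lcm = bc^2. S = bc + c.
  leading term bc: subtract (c)·k_5 from bc + c → 0
  remainder 0.

Every S-polynomial of the final basis reduces to 0, so we have a Gröbner basis.
Inter-reduce: drop elements whose leading term is divisible by another's, tail-reduce, and make monic.
Reduced Gröbner basis: {a, b + 1}.

The bases are distinct; the ideals are different.

No, the ideals differ.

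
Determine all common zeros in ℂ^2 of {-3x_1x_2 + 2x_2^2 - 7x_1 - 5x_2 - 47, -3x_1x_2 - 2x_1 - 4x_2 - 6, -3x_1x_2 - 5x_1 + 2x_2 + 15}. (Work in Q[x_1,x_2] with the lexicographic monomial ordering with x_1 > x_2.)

{(-1, -4)}

Compute a lex Gröbner basis by Buchberger's algorithm.
f_1 = -3x_1x_2 - 7x_1 + 2x_2^2 - 5x_2 - 47, LT = x_1x_2.
f_2 = -3x_1x_2 - 2x_1 - 4x_2 - 6, LT = x_1x_2.
f_3 = -3x_1x_2 - 5x_1 + 2x_2 + 15, LT = x_1x_2.

S(f_1,f_2): lcm = x_1x_2. S = 5/3x_1 - 2/3x_2^2 + 1/3x_2 + 41/3.
  leading term x_1: no divisor's leading term divides it; move 5/3x_1 to the remainder.
  leading term x_2^2: no divisor's leading term divides it; move -2/3x_2^2 to the remainder.
  leading term x_2: no divisor's leading term divides it; move 1/3x_2 to the remainder.
  leading term 1: no divisor's leading term divides it; move 41/3 to the remainder.
  remainder 5/3x_1 - 2/3x_2^2 + 1/3x_2 + 41/3 ≠ 0; add h_4 = 5/3x_1 - 2/3x_2^2 + 1/3x_2 + 41/3 to the basis.

S(f_1,f_3): lcm = x_1x_2. S = 2/3x_1 - 2/3x_2^2 + 7/3x_2 + 62/3.
  leading term x_1: subtract (2/5)·h_4 from 2/3x_1 - 2/3x_2^2 + 7/3x_2 + 62/3 → -2/5x_2^2 + 11/5x_2 + 76/5
  leading term x_2^2: no divisor's leading term divides it; move -2/5x_2^2 to the remainder.
  leading term x_2: no divisor's leading term divides it; move 11/5x_2 to the remainder.
  leading term 1: no divisor's leading term divides it; move 76/5 to the remainder.
  remainder -2/5x_2^2 + 11/5x_2 + 76/5 ≠ 0; add h_5 = -2/5x_2^2 + 11/5x_2 + 76/5 to the basis.

S(f_2,f_3): lcm = x_1x_2. S = -x_1 + 2x_2 + 7.
  leading term x_1: subtract (-3/5)·h_4 from -x_1 + 2x_2 + 7 → -2/5x_2^2 + 11/5x_2 + 76/5
  leading term x_2^2: subtract (1)·h_5 from -2/5x_2^2 + 11/5x_2 + 76/5 → 0
  remainder 0.

S(f_1,h_4): lcm = x_1x_2. S = 7/3x_1 + 2/5x_2^3 - 13/15x_2^2 - 98/15x_2 + 47/3.
  leading term x_1: subtract (7/5)·h_4 from 7/3x_1 + 2/5x_2^3 - 13/15x_2^2 - 98/15x_2 + 47/3 → 2/5x_2^3 + 1/15x_2^2 - 7x_2 - 52/15
  leading term x_2^3: subtract (-x_2)·h_5 from 2/5x_2^3 + 1/15x_2^2 - 7x_2 - 52/15 → 34/15x_2^2 + 41/5x_2 - 52/15
  leading term x_2^2: subtract (-17/3)·h_5 from 34/15x_2^2 + 41/5x_2 - 52/15 → 62/3x_2 + 248/3
  leading term x_2: no divisor's leading term divides it; move 62/3x_2 to the remainder.
  leading term 1: no divisor's leading term divides it; move 248/3 to the remainder.
  remainder 62/3x_2 + 248/3 ≠ 0; add h_6 = 62/3x_2 + 248/3 to the basis.

S(f_2,h_4): lcm = x_1x_2. S = 2/3x_1 + 2/5x_2^3 - 1/5x_2^2 - 103/15x_2 + 2.
  leading term x_1: subtract (2/5)·h_4 from 2/3x_1 + 2/5x_2^3 - 1/5x_2^2 - 103/15x_2 + 2 → 2/5x_2^3 + 1/15x_2^2 - 7x_2 - 52/15
  leading term x_2^3: subtract (-x_2)·h_5 from 2/5x_2^3 + 1/15x_2^2 - 7x_2 - 52/15 → 34/15x_2^2 + 41/5x_2 - 52/15
  leading term x_2^2: subtract (-17/3)·h_5 from 34/15x_2^2 + 41/5x_2 - 52/15 → 62/3x_2 + 248/3
  leading term x_2: subtract (1)·h_6 from 62/3x_2 + 248/3 → 0
  remainder 0.

S(f_3,h_4): lcm = x_1x_2. S = 5/3x_1 + 2/5x_2^3 - 1/5x_2^2 - 133/15x_2 - 5.
  leading term x_1: subtract (1)·h_4 from 5/3x_1 + 2/5x_2^3 - 1/5x_2^2 - 133/15x_2 - 5 → 2/5x_2^3 + 7/15x_2^2 - 46/5x_2 - 56/3
  leading term x_2^3: subtract (-x_2)·h_5 from 2/5x_2^3 + 7/15x_2^2 - 46/5x_2 - 56/3 → 8/3x_2^2 + 6x_2 - 56/3
  leading term x_2^2: subtract (-20/3)·h_5 from 8/3x_2^2 + 6x_2 - 56/3 → 62/3x_2 + 248/3
  leading term x_2: subtract (1)·h_6 from 62/3x_2 + 248/3 → 0
  remainder 0.

S(f_1,h_5): lcm = x_1x_2^2. S = 47/6x_1x_2 + 38x_1 - 2/3x_2^3 + 5/3x_2^2 + 47/3x_2.
  leading term x_1x_2: subtract (-47/18)·f_1 from 47/6x_1x_2 + 38x_1 - 2/3x_2^3 + 5/3x_2^2 + 47/3x_2 → 355/18x_1 - 2/3x_2^3 + 62/9x_2^2 + 47/18x_2 - 2209/18
  leading term x_1: subtract (71/6)·h_4 from 355/18x_1 - 2/3x_2^3 + 62/9x_2^2 + 47/18x_2 - 2209/18 → -2/3x_2^3 + 133/9x_2^2 - 4/3x_2 - 2560/9
  leading term x_2^3: subtract (5/3x_2)·h_5 from -2/3x_2^3 + 133/9x_2^2 - 4/3x_2 - 2560/9 → 100/9x_2^2 - 80/3x_2 - 2560/9
  leading term x_2^2: subtract (-250/9)·h_5 from 100/9x_2^2 - 80/3x_2 - 2560/9 → 310/9x_2 + 1240/9
  leading term x_2: subtract (5/3)·h_6 from 310/9x_2 + 1240/9 → 0
  remainder 0.

S(f_2,h_5): lcm = x_1x_2^2. S = 37/6x_1x_2 + 38x_1 + 4/3x_2^2 + 2x_2.
  leading term x_1x_2: subtract (-37/18)·f_1 from 37/6x_1x_2 + 38x_1 + 4/3x_2^2 + 2x_2 → 425/18x_1 + 49/9x_2^2 - 149/18x_2 - 1739/18
  leading term x_1: subtract (85/6)·h_4 from 425/18x_1 + 49/9x_2^2 - 149/18x_2 - 1739/18 → 134/9x_2^2 - 13x_2 - 2612/9
  leading term x_2^2: subtract (-335/9)·h_5 from 134/9x_2^2 - 13x_2 - 2612/9 → 620/9x_2 + 2480/9
  leading term x_2: subtract (10/3)·h_6 from 620/9x_2 + 2480/9 → 0
  remainder 0.

S(f_3,h_5): lcm = x_1x_2^2. S = 43/6x_1x_2 + 38x_1 - 2/3x_2^2 - 5x_2.
  leading term x_1x_2: subtract (-43/18)·f_1 from 43/6x_1x_2 + 38x_1 - 2/3x_2^2 - 5x_2 → 383/18x_1 + 37/9x_2^2 - 305/18x_2 - 2021/18
  leading term x_1: subtract (383/30)·h_4 from 383/18x_1 + 37/9x_2^2 - 305/18x_2 - 2021/18 → 568/45x_2^2 - 106/5x_2 - 12904/45
  leading term x_2^2: subtract (-284/9)·h_5 from 568/45x_2^2 - 106/5x_2 - 12904/45 → 434/9x_2 + 1736/9
  leading term x_2: subtract (7/3)·h_6 from 434/9x_2 + 1736/9 → 0
  remainder 0.

S(h_4,h_5): leading monomials are coprime, so the S-polynomial reduces to 0 (Buchberger's first criterion).
S(f_1,h_6): lcm = x_1x_2. S = -5/3x_1 - 2/3x_2^2 + 5/3x_2 + 47/3.
  leading term x_1: subtract (-1)·h_4 from -5/3x_1 - 2/3x_2^2 + 5/3x_2 + 47/3 → -4/3x_2^2 + 2x_2 + 88/3
  leading term x_2^2: subtract (10/3)·h_5 from -4/3x_2^2 + 2x_2 + 88/3 → -16/3x_2 - 64/3
  leading term x_2: subtract (-8/31)·h_6 from -16/3x_2 - 64/3 → 0
  remainder 0.

S(f_2,h_6): lcm = x_1x_2. S = -10/3x_1 + 4/3x_2 + 2.
  leading term x_1: subtract (-2)·h_4 from -10/3x_1 + 4/3x_2 + 2 → -4/3x_2^2 + 2x_2 + 88/3
  leading term x_2^2: subtract (10/3)·h_5 from -4/3x_2^2 + 2x_2 + 88/3 → -16/3x_2 - 64/3
  leading term x_2: subtract (-8/31)·h_6 from -16/3x_2 - 64/3 → 0
  remainder 0.

S(f_3,h_6): lcm = x_1x_2. S = -7/3x_1 - 2/3x_2 - 5.
  leading term x_1: subtract (-7/5)·h_4 from -7/3x_1 - 2/3x_2 - 5 → -14/15x_2^2 - 1/5x_2 + 212/15
  leading term x_2^2: subtract (7/3)·h_5 from -14/15x_2^2 - 1/5x_2 + 212/15 → -16/3x_2 - 64/3
  leading term x_2: subtract (-8/31)·h_6 from -16/3x_2 - 64/3 → 0
  remainder 0.

S(h_4,h_6): leading monomials are coprime, so the S-polynomial reduces to 0 (Buchberger's first criterion).
S(h_5,h_6): lcm = x_2^2. S = -19/2x_2 - 38.
  leading term x_2: subtract (-57/124)·h_6 from -19/2x_2 - 38 → 0
  remainder 0.

Every S-polynomial of the final basis reduces to 0, so we have a Gröbner basis.
Inter-reduce: drop elements whose leading term is divisible by another's, tail-reduce, and make monic.
Reduced Gröbner basis: {x_1 + 1, x_2 + 4}.

A lex Gröbner basis eliminates variables successively. Here x_2 + 4 depends only on x_2, with roots {-4}; lifting each root through the earlier basis elements recovers the full solutions.
  x_2 = -4: the earlier basis element becomes x_1 + 1 = 0, giving x_1 = -1 — point (-1, -4).
Each listed point satisfies every original equation (direct substitution).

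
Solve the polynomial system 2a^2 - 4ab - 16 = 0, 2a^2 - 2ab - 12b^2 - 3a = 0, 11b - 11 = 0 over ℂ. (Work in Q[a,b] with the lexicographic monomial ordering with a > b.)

Compute a lex Gröbner basis by Buchberger's algorithm.
f_1 = 2a^2 - 4ab - 16, LT = a^2.
f_2 = 2a^2 - 2ab - 3a - 12b^2, LT = a^2.
f_3 = 11b - 11, LT = b.

S(f_1,f_2): lcm = a^2. S = -ab + 3/2a + 6b^2 - 8.
  leading term ab: subtract (-1/11a)·f_3 from -ab + 3/2a + 6b^2 - 8 → 1/2a + 6b^2 - 8
  leading term a: no divisor's leading term divides it; move 1/2a to the remainder.
  leading term b^2: subtract (6/11b)·f_3 from 6b^2 - 8 → 6b - 8
  leading term b: subtract (6/11)·f_3 from 6b - 8 → -2
  leading term 1: no divisor's leading term divides it; move -2 to the remainder.
  remainder 1/2a - 2 ≠ 0; add h_4 = 1/2a - 2 to the basis.

The other S-polynomials (S(f_1,f_3), S(f_2,f_3), S(f_1,h_4), S(f_2,h_4), S(f_3,h_4)) all reduce to 0 modulo the current basis, so we have a Gröbner basis.
Inter-reduce: drop elements whose leading term is divisible by another's, tail-reduce, and make monic.
Reduced Gröbner basis: {a - 4, b - 1}.

Elimination: the polynomial b - 1 lies in the elimination ideal for b, so b ∈ {1}. For each such b, the remaining basis elements (now univariate) give the rest of the solution.
  b = 1: the earlier basis element becomes a - 4 = 0, giving a = 4 — point (4, 1).
Check: every point annihilates each of the original generators.

{(4, 1)}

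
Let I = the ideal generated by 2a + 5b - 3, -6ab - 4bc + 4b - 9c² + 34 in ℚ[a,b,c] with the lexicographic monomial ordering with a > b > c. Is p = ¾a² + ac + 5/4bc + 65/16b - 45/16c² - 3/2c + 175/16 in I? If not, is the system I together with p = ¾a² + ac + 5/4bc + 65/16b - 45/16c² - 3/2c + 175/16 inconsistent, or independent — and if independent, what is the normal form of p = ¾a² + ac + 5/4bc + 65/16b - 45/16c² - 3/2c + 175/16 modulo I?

Adjoining ¾a² + ac + 5/4bc + 65/16b - 45/16c² - 3/2c + 175/16 makes the ideal the whole ring: the system is inconsistent.

First compute the reduced Gröbner basis of I by Buchberger's algorithm.
f_1 = 2a + 5b - 3, LT = a.
f_2 = -6ab - 4bc + 4b - 9c² + 34, LT = ab.

S(f_1,f_2): lcm = ab. S = 5/2b² - ⅔bc - ⅚b - 3/2c² + 17/3.
  leading term b²: no divisor's leading term divides it; move 5/2b² to the remainder.
  leading term bc: no divisor's leading term divides it; move -⅔bc to the remainder.
  leading term b: no divisor's leading term divides it; move -⅚b to the remainder.
  leading term c²: no divisor's leading term divides it; move -3/2c² to the remainder.
  leading term 1: no divisor's leading term divides it; move 17/3 to the remainder.
  remainder 5/2b² - ⅔bc - ⅚b - 3/2c² + 17/3 ≠ 0; add h_3 = 5/2b² - ⅔bc - ⅚b - 3/2c² + 17/3 to the basis.

The other S-polynomials (S(f_1,h_3), S(f_2,h_3)) all reduce to 0 modulo the current basis, so we have a Gröbner basis.
Inter-reduce: drop elements whose leading term is divisible by another's, tail-reduce, and make monic.
Reduced Gröbner basis: {a + 5/2b - 3/2, b² - 4/15bc - ⅓b - ⅗c² + 34/15}.
Label its elements g_1 = a + 5/2b - 3/2, g_2 = b² - 4/15bc - ⅓b - ⅗c² + 34/15.

Reduce p = ¾a² + ac + 5/4bc + 65/16b - 45/16c² - 3/2c + 175/16 modulo G:
  leading term a²: subtract (¾a)·g_1 from ¾a² + ac + 5/4bc + 65/16b - 45/16c² - 3/2c + 175/16 → -15/8ab + ac + 9/8a + 5/4bc + 65/16b - 45/16c² - 3/2c + 175/16
  leading term ab: subtract (-15/8b)·g_1 from -15/8ab + ac + 9/8a + 5/4bc + 65/16b - 45/16c² - 3/2c + 175/16 → ac + 9/8a + 75/16b² + 5/4bc + 5/4b - 45/16c² - 3/2c + 175/16
  leading term ac: subtract (c)·g_1 from ac + 9/8a + 75/16b² + 5/4bc + 5/4b - 45/16c² - 3/2c + 175/16 → 9/8a + 75/16b² - 5/4bc + 5/4b - 45/16c² + 175/16
  leading term a: subtract (9/8)·g_1 from 9/8a + 75/16b² - 5/4bc + 5/4b - 45/16c² + 175/16 → 75/16b² - 5/4bc - 25/16b - 45/16c² + 101/8
  leading term b²: subtract (75/16)·g_2 from 75/16b² - 5/4bc - 25/16b - 45/16c² + 101/8 → 2
  leading term 1: no divisor's leading term divides it; move 2 to the remainder.
  normal form = 2.
The normal form is nonzero, so p ∉ I. Since p minus its normal form lies in I, I + (p) = I + (r) where r = 2; decide whether this ideal is the whole ring.
Here r = 2 is a nonzero constant, hence a unit: 1 ∈ I + (p), the Gröbner basis of I + (p) is {1}, and the enlarged system has no common solution — adjoining p is inconsistent.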